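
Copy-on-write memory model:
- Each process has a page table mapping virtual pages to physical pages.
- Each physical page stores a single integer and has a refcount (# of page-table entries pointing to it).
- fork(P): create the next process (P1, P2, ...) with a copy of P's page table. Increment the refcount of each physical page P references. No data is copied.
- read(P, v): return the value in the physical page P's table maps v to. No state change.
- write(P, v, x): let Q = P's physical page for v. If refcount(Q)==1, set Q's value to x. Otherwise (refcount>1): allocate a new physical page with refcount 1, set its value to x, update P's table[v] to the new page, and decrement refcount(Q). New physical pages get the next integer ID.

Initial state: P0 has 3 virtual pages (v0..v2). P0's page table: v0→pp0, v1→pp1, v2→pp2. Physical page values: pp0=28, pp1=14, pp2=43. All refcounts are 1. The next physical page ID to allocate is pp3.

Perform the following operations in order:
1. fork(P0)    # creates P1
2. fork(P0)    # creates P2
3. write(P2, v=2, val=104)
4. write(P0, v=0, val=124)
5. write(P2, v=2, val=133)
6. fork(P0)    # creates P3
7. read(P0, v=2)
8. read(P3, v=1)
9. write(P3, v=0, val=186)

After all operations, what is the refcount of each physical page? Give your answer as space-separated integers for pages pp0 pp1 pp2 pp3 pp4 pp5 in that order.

Op 1: fork(P0) -> P1. 3 ppages; refcounts: pp0:2 pp1:2 pp2:2
Op 2: fork(P0) -> P2. 3 ppages; refcounts: pp0:3 pp1:3 pp2:3
Op 3: write(P2, v2, 104). refcount(pp2)=3>1 -> COPY to pp3. 4 ppages; refcounts: pp0:3 pp1:3 pp2:2 pp3:1
Op 4: write(P0, v0, 124). refcount(pp0)=3>1 -> COPY to pp4. 5 ppages; refcounts: pp0:2 pp1:3 pp2:2 pp3:1 pp4:1
Op 5: write(P2, v2, 133). refcount(pp3)=1 -> write in place. 5 ppages; refcounts: pp0:2 pp1:3 pp2:2 pp3:1 pp4:1
Op 6: fork(P0) -> P3. 5 ppages; refcounts: pp0:2 pp1:4 pp2:3 pp3:1 pp4:2
Op 7: read(P0, v2) -> 43. No state change.
Op 8: read(P3, v1) -> 14. No state change.
Op 9: write(P3, v0, 186). refcount(pp4)=2>1 -> COPY to pp5. 6 ppages; refcounts: pp0:2 pp1:4 pp2:3 pp3:1 pp4:1 pp5:1

Answer: 2 4 3 1 1 1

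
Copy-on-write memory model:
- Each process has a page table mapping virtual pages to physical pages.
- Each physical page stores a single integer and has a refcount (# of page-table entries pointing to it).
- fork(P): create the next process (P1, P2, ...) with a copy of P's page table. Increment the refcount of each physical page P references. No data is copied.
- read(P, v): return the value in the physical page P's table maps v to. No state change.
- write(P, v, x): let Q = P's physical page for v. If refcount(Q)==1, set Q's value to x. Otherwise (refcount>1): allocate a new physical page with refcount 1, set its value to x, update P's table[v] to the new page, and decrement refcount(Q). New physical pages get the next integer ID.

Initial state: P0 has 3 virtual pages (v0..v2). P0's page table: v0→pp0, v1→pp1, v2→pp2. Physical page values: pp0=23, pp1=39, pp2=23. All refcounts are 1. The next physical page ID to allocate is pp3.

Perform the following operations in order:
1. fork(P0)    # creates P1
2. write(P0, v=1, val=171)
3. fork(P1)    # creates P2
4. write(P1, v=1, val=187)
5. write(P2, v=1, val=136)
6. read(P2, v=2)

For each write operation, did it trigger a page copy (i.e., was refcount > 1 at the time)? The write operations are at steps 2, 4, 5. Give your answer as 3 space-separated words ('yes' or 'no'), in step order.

Op 1: fork(P0) -> P1. 3 ppages; refcounts: pp0:2 pp1:2 pp2:2
Op 2: write(P0, v1, 171). refcount(pp1)=2>1 -> COPY to pp3. 4 ppages; refcounts: pp0:2 pp1:1 pp2:2 pp3:1
Op 3: fork(P1) -> P2. 4 ppages; refcounts: pp0:3 pp1:2 pp2:3 pp3:1
Op 4: write(P1, v1, 187). refcount(pp1)=2>1 -> COPY to pp4. 5 ppages; refcounts: pp0:3 pp1:1 pp2:3 pp3:1 pp4:1
Op 5: write(P2, v1, 136). refcount(pp1)=1 -> write in place. 5 ppages; refcounts: pp0:3 pp1:1 pp2:3 pp3:1 pp4:1
Op 6: read(P2, v2) -> 23. No state change.

yes yes no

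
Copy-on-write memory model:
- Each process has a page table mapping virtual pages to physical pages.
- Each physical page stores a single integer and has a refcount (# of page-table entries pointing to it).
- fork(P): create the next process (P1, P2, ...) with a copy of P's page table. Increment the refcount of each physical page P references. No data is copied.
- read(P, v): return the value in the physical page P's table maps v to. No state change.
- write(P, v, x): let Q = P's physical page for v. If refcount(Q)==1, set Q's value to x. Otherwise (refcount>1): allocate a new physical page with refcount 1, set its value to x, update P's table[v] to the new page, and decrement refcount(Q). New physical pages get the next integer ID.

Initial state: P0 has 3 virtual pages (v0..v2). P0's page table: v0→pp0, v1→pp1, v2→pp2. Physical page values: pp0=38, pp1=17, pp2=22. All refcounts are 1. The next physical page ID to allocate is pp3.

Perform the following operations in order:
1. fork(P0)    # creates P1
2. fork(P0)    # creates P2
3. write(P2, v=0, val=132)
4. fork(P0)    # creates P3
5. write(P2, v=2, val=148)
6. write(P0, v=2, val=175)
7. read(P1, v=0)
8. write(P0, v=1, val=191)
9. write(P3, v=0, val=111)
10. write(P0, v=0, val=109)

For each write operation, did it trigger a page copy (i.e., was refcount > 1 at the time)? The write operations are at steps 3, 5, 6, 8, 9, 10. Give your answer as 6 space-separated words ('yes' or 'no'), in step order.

Op 1: fork(P0) -> P1. 3 ppages; refcounts: pp0:2 pp1:2 pp2:2
Op 2: fork(P0) -> P2. 3 ppages; refcounts: pp0:3 pp1:3 pp2:3
Op 3: write(P2, v0, 132). refcount(pp0)=3>1 -> COPY to pp3. 4 ppages; refcounts: pp0:2 pp1:3 pp2:3 pp3:1
Op 4: fork(P0) -> P3. 4 ppages; refcounts: pp0:3 pp1:4 pp2:4 pp3:1
Op 5: write(P2, v2, 148). refcount(pp2)=4>1 -> COPY to pp4. 5 ppages; refcounts: pp0:3 pp1:4 pp2:3 pp3:1 pp4:1
Op 6: write(P0, v2, 175). refcount(pp2)=3>1 -> COPY to pp5. 6 ppages; refcounts: pp0:3 pp1:4 pp2:2 pp3:1 pp4:1 pp5:1
Op 7: read(P1, v0) -> 38. No state change.
Op 8: write(P0, v1, 191). refcount(pp1)=4>1 -> COPY to pp6. 7 ppages; refcounts: pp0:3 pp1:3 pp2:2 pp3:1 pp4:1 pp5:1 pp6:1
Op 9: write(P3, v0, 111). refcount(pp0)=3>1 -> COPY to pp7. 8 ppages; refcounts: pp0:2 pp1:3 pp2:2 pp3:1 pp4:1 pp5:1 pp6:1 pp7:1
Op 10: write(P0, v0, 109). refcount(pp0)=2>1 -> COPY to pp8. 9 ppages; refcounts: pp0:1 pp1:3 pp2:2 pp3:1 pp4:1 pp5:1 pp6:1 pp7:1 pp8:1

yes yes yes yes yes yes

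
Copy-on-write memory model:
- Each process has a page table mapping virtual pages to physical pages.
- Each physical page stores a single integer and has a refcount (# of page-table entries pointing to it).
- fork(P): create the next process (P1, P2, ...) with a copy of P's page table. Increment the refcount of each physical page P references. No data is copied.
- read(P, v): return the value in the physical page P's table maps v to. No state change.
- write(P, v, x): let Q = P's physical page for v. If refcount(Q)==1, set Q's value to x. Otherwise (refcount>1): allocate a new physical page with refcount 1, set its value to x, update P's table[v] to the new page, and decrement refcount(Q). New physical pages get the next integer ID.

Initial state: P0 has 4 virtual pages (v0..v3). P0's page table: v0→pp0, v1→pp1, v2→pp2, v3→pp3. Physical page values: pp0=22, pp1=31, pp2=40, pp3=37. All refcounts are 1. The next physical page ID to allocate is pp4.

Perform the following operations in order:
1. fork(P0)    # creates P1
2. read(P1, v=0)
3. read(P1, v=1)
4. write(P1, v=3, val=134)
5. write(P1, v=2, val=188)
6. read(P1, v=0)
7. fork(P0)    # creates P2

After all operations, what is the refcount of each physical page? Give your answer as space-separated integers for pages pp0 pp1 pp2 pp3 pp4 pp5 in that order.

Answer: 3 3 2 2 1 1

Derivation:
Op 1: fork(P0) -> P1. 4 ppages; refcounts: pp0:2 pp1:2 pp2:2 pp3:2
Op 2: read(P1, v0) -> 22. No state change.
Op 3: read(P1, v1) -> 31. No state change.
Op 4: write(P1, v3, 134). refcount(pp3)=2>1 -> COPY to pp4. 5 ppages; refcounts: pp0:2 pp1:2 pp2:2 pp3:1 pp4:1
Op 5: write(P1, v2, 188). refcount(pp2)=2>1 -> COPY to pp5. 6 ppages; refcounts: pp0:2 pp1:2 pp2:1 pp3:1 pp4:1 pp5:1
Op 6: read(P1, v0) -> 22. No state change.
Op 7: fork(P0) -> P2. 6 ppages; refcounts: pp0:3 pp1:3 pp2:2 pp3:2 pp4:1 pp5:1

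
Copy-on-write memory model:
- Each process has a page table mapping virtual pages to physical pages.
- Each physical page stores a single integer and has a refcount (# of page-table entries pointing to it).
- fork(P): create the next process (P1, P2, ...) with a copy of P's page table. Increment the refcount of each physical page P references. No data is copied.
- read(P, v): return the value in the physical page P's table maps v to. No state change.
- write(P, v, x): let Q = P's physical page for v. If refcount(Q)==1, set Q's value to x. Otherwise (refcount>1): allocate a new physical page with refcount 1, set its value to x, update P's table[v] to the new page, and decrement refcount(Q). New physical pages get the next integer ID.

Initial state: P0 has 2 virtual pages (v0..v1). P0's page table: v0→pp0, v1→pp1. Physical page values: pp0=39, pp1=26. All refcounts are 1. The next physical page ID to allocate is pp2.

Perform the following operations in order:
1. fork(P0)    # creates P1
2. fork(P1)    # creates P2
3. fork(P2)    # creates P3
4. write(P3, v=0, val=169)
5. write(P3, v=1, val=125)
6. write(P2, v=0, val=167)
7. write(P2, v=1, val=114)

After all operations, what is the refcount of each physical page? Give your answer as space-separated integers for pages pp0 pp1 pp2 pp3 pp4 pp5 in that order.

Answer: 2 2 1 1 1 1

Derivation:
Op 1: fork(P0) -> P1. 2 ppages; refcounts: pp0:2 pp1:2
Op 2: fork(P1) -> P2. 2 ppages; refcounts: pp0:3 pp1:3
Op 3: fork(P2) -> P3. 2 ppages; refcounts: pp0:4 pp1:4
Op 4: write(P3, v0, 169). refcount(pp0)=4>1 -> COPY to pp2. 3 ppages; refcounts: pp0:3 pp1:4 pp2:1
Op 5: write(P3, v1, 125). refcount(pp1)=4>1 -> COPY to pp3. 4 ppages; refcounts: pp0:3 pp1:3 pp2:1 pp3:1
Op 6: write(P2, v0, 167). refcount(pp0)=3>1 -> COPY to pp4. 5 ppages; refcounts: pp0:2 pp1:3 pp2:1 pp3:1 pp4:1
Op 7: write(P2, v1, 114). refcount(pp1)=3>1 -> COPY to pp5. 6 ppages; refcounts: pp0:2 pp1:2 pp2:1 pp3:1 pp4:1 pp5:1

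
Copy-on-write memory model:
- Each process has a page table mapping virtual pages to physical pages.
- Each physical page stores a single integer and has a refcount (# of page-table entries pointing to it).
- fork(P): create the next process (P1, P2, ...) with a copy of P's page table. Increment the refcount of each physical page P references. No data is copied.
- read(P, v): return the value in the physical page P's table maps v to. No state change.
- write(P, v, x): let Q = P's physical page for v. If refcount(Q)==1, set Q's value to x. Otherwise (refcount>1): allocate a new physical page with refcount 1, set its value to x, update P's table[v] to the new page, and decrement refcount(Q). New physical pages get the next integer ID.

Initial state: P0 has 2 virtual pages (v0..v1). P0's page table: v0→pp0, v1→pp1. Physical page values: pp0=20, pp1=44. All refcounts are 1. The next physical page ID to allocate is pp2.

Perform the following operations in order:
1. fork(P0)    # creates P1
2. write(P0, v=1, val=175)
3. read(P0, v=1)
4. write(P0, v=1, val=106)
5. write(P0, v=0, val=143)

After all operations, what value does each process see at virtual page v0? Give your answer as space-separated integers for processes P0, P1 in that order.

Answer: 143 20

Derivation:
Op 1: fork(P0) -> P1. 2 ppages; refcounts: pp0:2 pp1:2
Op 2: write(P0, v1, 175). refcount(pp1)=2>1 -> COPY to pp2. 3 ppages; refcounts: pp0:2 pp1:1 pp2:1
Op 3: read(P0, v1) -> 175. No state change.
Op 4: write(P0, v1, 106). refcount(pp2)=1 -> write in place. 3 ppages; refcounts: pp0:2 pp1:1 pp2:1
Op 5: write(P0, v0, 143). refcount(pp0)=2>1 -> COPY to pp3. 4 ppages; refcounts: pp0:1 pp1:1 pp2:1 pp3:1
P0: v0 -> pp3 = 143
P1: v0 -> pp0 = 20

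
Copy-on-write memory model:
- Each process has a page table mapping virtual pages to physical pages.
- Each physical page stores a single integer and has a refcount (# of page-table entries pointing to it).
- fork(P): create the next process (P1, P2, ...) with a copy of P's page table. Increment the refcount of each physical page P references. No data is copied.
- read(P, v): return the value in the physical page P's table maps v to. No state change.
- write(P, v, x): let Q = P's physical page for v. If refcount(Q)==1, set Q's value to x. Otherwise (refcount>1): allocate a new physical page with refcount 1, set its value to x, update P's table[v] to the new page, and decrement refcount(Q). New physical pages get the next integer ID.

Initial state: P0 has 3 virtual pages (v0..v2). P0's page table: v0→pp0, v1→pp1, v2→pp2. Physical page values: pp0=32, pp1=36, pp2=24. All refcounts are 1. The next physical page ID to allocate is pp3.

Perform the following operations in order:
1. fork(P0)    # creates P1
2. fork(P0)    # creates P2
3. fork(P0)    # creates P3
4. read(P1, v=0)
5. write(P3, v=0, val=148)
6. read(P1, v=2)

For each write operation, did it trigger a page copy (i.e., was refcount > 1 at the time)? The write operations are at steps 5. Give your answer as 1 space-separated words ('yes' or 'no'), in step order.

Op 1: fork(P0) -> P1. 3 ppages; refcounts: pp0:2 pp1:2 pp2:2
Op 2: fork(P0) -> P2. 3 ppages; refcounts: pp0:3 pp1:3 pp2:3
Op 3: fork(P0) -> P3. 3 ppages; refcounts: pp0:4 pp1:4 pp2:4
Op 4: read(P1, v0) -> 32. No state change.
Op 5: write(P3, v0, 148). refcount(pp0)=4>1 -> COPY to pp3. 4 ppages; refcounts: pp0:3 pp1:4 pp2:4 pp3:1
Op 6: read(P1, v2) -> 24. No state change.

yes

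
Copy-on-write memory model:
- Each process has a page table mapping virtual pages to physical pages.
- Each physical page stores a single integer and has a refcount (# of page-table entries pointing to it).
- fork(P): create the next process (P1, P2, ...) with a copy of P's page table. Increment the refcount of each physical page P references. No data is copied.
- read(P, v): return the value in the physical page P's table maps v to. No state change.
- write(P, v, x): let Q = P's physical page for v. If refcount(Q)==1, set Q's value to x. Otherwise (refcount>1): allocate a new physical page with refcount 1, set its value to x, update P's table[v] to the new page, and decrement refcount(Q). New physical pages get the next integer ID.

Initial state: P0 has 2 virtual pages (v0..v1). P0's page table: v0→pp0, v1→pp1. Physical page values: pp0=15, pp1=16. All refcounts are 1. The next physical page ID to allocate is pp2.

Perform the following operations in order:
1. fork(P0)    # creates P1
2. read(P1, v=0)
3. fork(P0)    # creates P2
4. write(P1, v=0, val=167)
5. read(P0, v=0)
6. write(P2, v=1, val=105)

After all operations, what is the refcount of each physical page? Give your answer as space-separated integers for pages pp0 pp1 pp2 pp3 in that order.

Answer: 2 2 1 1

Derivation:
Op 1: fork(P0) -> P1. 2 ppages; refcounts: pp0:2 pp1:2
Op 2: read(P1, v0) -> 15. No state change.
Op 3: fork(P0) -> P2. 2 ppages; refcounts: pp0:3 pp1:3
Op 4: write(P1, v0, 167). refcount(pp0)=3>1 -> COPY to pp2. 3 ppages; refcounts: pp0:2 pp1:3 pp2:1
Op 5: read(P0, v0) -> 15. No state change.
Op 6: write(P2, v1, 105). refcount(pp1)=3>1 -> COPY to pp3. 4 ppages; refcounts: pp0:2 pp1:2 pp2:1 pp3:1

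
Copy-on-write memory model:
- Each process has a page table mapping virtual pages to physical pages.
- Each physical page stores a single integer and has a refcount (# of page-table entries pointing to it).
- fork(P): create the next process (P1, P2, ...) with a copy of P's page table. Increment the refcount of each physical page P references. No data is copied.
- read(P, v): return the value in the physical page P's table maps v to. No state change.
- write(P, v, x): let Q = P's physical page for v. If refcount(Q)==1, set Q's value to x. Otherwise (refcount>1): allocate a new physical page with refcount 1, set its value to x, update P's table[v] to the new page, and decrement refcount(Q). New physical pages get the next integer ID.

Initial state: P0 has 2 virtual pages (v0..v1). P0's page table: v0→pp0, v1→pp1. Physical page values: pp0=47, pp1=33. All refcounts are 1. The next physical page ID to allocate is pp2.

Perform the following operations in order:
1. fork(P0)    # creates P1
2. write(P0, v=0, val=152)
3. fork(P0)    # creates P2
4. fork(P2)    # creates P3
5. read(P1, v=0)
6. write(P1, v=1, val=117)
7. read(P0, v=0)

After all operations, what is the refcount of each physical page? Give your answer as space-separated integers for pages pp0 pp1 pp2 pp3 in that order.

Op 1: fork(P0) -> P1. 2 ppages; refcounts: pp0:2 pp1:2
Op 2: write(P0, v0, 152). refcount(pp0)=2>1 -> COPY to pp2. 3 ppages; refcounts: pp0:1 pp1:2 pp2:1
Op 3: fork(P0) -> P2. 3 ppages; refcounts: pp0:1 pp1:3 pp2:2
Op 4: fork(P2) -> P3. 3 ppages; refcounts: pp0:1 pp1:4 pp2:3
Op 5: read(P1, v0) -> 47. No state change.
Op 6: write(P1, v1, 117). refcount(pp1)=4>1 -> COPY to pp3. 4 ppages; refcounts: pp0:1 pp1:3 pp2:3 pp3:1
Op 7: read(P0, v0) -> 152. No state change.

Answer: 1 3 3 1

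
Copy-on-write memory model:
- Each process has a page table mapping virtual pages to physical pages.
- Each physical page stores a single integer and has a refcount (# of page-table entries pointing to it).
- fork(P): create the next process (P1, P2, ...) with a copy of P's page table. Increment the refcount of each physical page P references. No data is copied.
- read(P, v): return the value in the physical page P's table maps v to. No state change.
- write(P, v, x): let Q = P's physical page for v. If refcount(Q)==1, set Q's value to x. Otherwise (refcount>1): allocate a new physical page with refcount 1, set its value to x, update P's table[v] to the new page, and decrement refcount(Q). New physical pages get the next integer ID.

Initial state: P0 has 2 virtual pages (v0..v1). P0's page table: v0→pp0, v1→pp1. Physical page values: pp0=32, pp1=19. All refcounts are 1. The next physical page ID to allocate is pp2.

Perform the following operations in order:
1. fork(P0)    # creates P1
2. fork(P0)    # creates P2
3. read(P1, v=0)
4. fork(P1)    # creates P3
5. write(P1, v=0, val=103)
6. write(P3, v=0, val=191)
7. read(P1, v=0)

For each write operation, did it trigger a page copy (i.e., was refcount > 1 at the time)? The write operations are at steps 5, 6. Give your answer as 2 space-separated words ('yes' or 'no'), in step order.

Op 1: fork(P0) -> P1. 2 ppages; refcounts: pp0:2 pp1:2
Op 2: fork(P0) -> P2. 2 ppages; refcounts: pp0:3 pp1:3
Op 3: read(P1, v0) -> 32. No state change.
Op 4: fork(P1) -> P3. 2 ppages; refcounts: pp0:4 pp1:4
Op 5: write(P1, v0, 103). refcount(pp0)=4>1 -> COPY to pp2. 3 ppages; refcounts: pp0:3 pp1:4 pp2:1
Op 6: write(P3, v0, 191). refcount(pp0)=3>1 -> COPY to pp3. 4 ppages; refcounts: pp0:2 pp1:4 pp2:1 pp3:1
Op 7: read(P1, v0) -> 103. No state change.

yes yes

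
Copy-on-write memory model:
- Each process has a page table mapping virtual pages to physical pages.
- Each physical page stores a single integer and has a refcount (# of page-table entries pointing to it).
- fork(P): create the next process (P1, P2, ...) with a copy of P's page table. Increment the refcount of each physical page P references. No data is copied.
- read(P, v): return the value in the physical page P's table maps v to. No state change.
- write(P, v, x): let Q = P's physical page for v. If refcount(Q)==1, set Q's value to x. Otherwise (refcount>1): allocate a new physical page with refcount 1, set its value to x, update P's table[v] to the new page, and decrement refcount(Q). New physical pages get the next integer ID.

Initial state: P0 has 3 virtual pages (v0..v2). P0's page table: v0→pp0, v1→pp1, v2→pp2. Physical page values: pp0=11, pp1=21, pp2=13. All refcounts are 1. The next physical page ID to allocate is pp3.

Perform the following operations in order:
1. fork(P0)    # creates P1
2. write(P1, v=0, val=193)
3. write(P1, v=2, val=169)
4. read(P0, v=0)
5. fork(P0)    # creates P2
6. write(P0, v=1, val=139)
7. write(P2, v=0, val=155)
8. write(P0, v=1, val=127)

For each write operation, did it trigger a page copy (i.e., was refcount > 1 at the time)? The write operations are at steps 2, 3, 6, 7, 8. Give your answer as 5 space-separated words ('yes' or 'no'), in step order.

Op 1: fork(P0) -> P1. 3 ppages; refcounts: pp0:2 pp1:2 pp2:2
Op 2: write(P1, v0, 193). refcount(pp0)=2>1 -> COPY to pp3. 4 ppages; refcounts: pp0:1 pp1:2 pp2:2 pp3:1
Op 3: write(P1, v2, 169). refcount(pp2)=2>1 -> COPY to pp4. 5 ppages; refcounts: pp0:1 pp1:2 pp2:1 pp3:1 pp4:1
Op 4: read(P0, v0) -> 11. No state change.
Op 5: fork(P0) -> P2. 5 ppages; refcounts: pp0:2 pp1:3 pp2:2 pp3:1 pp4:1
Op 6: write(P0, v1, 139). refcount(pp1)=3>1 -> COPY to pp5. 6 ppages; refcounts: pp0:2 pp1:2 pp2:2 pp3:1 pp4:1 pp5:1
Op 7: write(P2, v0, 155). refcount(pp0)=2>1 -> COPY to pp6. 7 ppages; refcounts: pp0:1 pp1:2 pp2:2 pp3:1 pp4:1 pp5:1 pp6:1
Op 8: write(P0, v1, 127). refcount(pp5)=1 -> write in place. 7 ppages; refcounts: pp0:1 pp1:2 pp2:2 pp3:1 pp4:1 pp5:1 pp6:1

yes yes yes yes no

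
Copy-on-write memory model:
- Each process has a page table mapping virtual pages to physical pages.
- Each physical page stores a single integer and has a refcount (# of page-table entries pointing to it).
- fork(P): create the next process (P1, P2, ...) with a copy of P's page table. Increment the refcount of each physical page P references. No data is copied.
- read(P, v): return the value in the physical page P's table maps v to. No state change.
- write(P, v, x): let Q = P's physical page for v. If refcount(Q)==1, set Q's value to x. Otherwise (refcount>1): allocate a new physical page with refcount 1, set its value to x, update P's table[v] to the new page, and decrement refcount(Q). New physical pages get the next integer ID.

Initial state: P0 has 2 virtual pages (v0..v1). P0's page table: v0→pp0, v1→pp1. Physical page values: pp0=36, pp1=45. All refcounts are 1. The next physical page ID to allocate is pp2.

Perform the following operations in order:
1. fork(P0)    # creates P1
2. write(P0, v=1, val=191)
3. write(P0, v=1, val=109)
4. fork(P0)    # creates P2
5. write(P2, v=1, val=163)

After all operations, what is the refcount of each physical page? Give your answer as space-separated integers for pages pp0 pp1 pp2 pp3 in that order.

Op 1: fork(P0) -> P1. 2 ppages; refcounts: pp0:2 pp1:2
Op 2: write(P0, v1, 191). refcount(pp1)=2>1 -> COPY to pp2. 3 ppages; refcounts: pp0:2 pp1:1 pp2:1
Op 3: write(P0, v1, 109). refcount(pp2)=1 -> write in place. 3 ppages; refcounts: pp0:2 pp1:1 pp2:1
Op 4: fork(P0) -> P2. 3 ppages; refcounts: pp0:3 pp1:1 pp2:2
Op 5: write(P2, v1, 163). refcount(pp2)=2>1 -> COPY to pp3. 4 ppages; refcounts: pp0:3 pp1:1 pp2:1 pp3:1

Answer: 3 1 1 1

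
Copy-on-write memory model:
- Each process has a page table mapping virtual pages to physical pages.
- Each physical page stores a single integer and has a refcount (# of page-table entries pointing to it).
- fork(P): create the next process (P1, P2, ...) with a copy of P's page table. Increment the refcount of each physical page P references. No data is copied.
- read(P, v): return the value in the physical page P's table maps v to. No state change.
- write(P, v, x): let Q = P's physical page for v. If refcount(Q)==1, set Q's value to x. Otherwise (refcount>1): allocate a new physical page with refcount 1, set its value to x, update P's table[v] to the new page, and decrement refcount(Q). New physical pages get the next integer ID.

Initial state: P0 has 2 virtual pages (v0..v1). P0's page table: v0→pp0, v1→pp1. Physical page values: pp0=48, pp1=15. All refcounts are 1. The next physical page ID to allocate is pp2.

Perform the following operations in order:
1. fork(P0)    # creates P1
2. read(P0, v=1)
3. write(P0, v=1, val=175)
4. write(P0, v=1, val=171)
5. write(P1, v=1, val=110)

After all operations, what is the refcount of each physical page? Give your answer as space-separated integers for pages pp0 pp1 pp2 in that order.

Answer: 2 1 1

Derivation:
Op 1: fork(P0) -> P1. 2 ppages; refcounts: pp0:2 pp1:2
Op 2: read(P0, v1) -> 15. No state change.
Op 3: write(P0, v1, 175). refcount(pp1)=2>1 -> COPY to pp2. 3 ppages; refcounts: pp0:2 pp1:1 pp2:1
Op 4: write(P0, v1, 171). refcount(pp2)=1 -> write in place. 3 ppages; refcounts: pp0:2 pp1:1 pp2:1
Op 5: write(P1, v1, 110). refcount(pp1)=1 -> write in place. 3 ppages; refcounts: pp0:2 pp1:1 pp2:1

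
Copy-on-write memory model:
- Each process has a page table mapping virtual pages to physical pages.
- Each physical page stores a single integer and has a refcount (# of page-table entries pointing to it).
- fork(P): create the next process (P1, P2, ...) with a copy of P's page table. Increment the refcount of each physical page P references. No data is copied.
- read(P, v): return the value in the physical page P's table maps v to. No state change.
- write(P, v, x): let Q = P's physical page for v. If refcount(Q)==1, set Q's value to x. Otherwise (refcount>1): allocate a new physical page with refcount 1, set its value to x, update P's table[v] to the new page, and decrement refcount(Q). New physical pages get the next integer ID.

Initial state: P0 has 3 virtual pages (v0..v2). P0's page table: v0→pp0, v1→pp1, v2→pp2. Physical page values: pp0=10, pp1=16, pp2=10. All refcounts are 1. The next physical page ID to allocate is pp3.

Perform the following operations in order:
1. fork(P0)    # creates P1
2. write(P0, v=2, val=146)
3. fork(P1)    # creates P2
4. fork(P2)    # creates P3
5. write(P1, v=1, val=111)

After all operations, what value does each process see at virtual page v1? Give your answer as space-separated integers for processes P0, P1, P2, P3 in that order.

Answer: 16 111 16 16

Derivation:
Op 1: fork(P0) -> P1. 3 ppages; refcounts: pp0:2 pp1:2 pp2:2
Op 2: write(P0, v2, 146). refcount(pp2)=2>1 -> COPY to pp3. 4 ppages; refcounts: pp0:2 pp1:2 pp2:1 pp3:1
Op 3: fork(P1) -> P2. 4 ppages; refcounts: pp0:3 pp1:3 pp2:2 pp3:1
Op 4: fork(P2) -> P3. 4 ppages; refcounts: pp0:4 pp1:4 pp2:3 pp3:1
Op 5: write(P1, v1, 111). refcount(pp1)=4>1 -> COPY to pp4. 5 ppages; refcounts: pp0:4 pp1:3 pp2:3 pp3:1 pp4:1
P0: v1 -> pp1 = 16
P1: v1 -> pp4 = 111
P2: v1 -> pp1 = 16
P3: v1 -> pp1 = 16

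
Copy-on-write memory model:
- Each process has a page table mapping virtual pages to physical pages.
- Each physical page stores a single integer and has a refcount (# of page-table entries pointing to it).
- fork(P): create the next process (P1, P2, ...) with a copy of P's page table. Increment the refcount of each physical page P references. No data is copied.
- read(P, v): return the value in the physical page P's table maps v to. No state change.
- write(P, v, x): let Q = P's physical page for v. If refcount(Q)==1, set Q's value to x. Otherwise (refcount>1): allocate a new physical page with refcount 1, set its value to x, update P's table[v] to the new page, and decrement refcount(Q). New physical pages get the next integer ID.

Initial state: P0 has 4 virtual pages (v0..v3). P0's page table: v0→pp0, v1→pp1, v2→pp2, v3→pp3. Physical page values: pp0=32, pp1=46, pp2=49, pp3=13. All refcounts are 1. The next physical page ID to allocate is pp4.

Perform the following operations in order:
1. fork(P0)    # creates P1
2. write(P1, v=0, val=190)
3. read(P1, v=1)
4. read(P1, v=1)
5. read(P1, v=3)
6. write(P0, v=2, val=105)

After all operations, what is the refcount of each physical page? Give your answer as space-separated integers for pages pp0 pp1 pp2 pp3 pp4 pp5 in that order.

Op 1: fork(P0) -> P1. 4 ppages; refcounts: pp0:2 pp1:2 pp2:2 pp3:2
Op 2: write(P1, v0, 190). refcount(pp0)=2>1 -> COPY to pp4. 5 ppages; refcounts: pp0:1 pp1:2 pp2:2 pp3:2 pp4:1
Op 3: read(P1, v1) -> 46. No state change.
Op 4: read(P1, v1) -> 46. No state change.
Op 5: read(P1, v3) -> 13. No state change.
Op 6: write(P0, v2, 105). refcount(pp2)=2>1 -> COPY to pp5. 6 ppages; refcounts: pp0:1 pp1:2 pp2:1 pp3:2 pp4:1 pp5:1

Answer: 1 2 1 2 1 1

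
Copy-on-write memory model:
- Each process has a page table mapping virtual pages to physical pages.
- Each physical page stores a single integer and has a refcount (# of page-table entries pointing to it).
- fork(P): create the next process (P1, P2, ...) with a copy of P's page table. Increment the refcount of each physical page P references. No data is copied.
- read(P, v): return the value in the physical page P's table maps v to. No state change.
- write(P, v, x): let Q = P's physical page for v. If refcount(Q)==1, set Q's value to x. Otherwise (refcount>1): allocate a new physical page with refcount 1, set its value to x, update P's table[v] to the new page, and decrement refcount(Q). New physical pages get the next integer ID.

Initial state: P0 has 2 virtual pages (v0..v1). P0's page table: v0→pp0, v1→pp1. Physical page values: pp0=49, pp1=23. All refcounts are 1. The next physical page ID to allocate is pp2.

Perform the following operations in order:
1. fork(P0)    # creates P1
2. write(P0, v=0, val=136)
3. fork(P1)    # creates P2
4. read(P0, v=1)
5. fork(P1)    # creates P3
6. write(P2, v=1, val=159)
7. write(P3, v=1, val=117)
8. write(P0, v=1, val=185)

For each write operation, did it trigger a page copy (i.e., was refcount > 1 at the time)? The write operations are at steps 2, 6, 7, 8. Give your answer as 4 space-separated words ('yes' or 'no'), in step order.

Op 1: fork(P0) -> P1. 2 ppages; refcounts: pp0:2 pp1:2
Op 2: write(P0, v0, 136). refcount(pp0)=2>1 -> COPY to pp2. 3 ppages; refcounts: pp0:1 pp1:2 pp2:1
Op 3: fork(P1) -> P2. 3 ppages; refcounts: pp0:2 pp1:3 pp2:1
Op 4: read(P0, v1) -> 23. No state change.
Op 5: fork(P1) -> P3. 3 ppages; refcounts: pp0:3 pp1:4 pp2:1
Op 6: write(P2, v1, 159). refcount(pp1)=4>1 -> COPY to pp3. 4 ppages; refcounts: pp0:3 pp1:3 pp2:1 pp3:1
Op 7: write(P3, v1, 117). refcount(pp1)=3>1 -> COPY to pp4. 5 ppages; refcounts: pp0:3 pp1:2 pp2:1 pp3:1 pp4:1
Op 8: write(P0, v1, 185). refcount(pp1)=2>1 -> COPY to pp5. 6 ppages; refcounts: pp0:3 pp1:1 pp2:1 pp3:1 pp4:1 pp5:1

yes yes yes yes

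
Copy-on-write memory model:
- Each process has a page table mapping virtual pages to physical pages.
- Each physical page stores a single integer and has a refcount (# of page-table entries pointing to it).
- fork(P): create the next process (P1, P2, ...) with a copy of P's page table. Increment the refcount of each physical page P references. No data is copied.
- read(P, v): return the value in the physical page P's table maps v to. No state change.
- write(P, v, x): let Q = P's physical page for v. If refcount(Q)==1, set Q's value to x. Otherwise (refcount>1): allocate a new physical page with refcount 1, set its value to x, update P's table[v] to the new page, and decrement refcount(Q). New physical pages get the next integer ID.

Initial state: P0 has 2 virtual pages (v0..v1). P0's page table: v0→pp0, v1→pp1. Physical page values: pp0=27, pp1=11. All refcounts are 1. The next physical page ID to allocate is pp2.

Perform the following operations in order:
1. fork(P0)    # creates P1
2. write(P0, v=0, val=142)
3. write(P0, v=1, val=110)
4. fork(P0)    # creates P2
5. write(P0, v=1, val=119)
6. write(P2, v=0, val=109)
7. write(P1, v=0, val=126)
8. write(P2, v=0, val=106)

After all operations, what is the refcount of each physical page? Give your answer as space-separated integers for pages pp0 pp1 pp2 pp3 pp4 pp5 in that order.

Answer: 1 1 1 1 1 1

Derivation:
Op 1: fork(P0) -> P1. 2 ppages; refcounts: pp0:2 pp1:2
Op 2: write(P0, v0, 142). refcount(pp0)=2>1 -> COPY to pp2. 3 ppages; refcounts: pp0:1 pp1:2 pp2:1
Op 3: write(P0, v1, 110). refcount(pp1)=2>1 -> COPY to pp3. 4 ppages; refcounts: pp0:1 pp1:1 pp2:1 pp3:1
Op 4: fork(P0) -> P2. 4 ppages; refcounts: pp0:1 pp1:1 pp2:2 pp3:2
Op 5: write(P0, v1, 119). refcount(pp3)=2>1 -> COPY to pp4. 5 ppages; refcounts: pp0:1 pp1:1 pp2:2 pp3:1 pp4:1
Op 6: write(P2, v0, 109). refcount(pp2)=2>1 -> COPY to pp5. 6 ppages; refcounts: pp0:1 pp1:1 pp2:1 pp3:1 pp4:1 pp5:1
Op 7: write(P1, v0, 126). refcount(pp0)=1 -> write in place. 6 ppages; refcounts: pp0:1 pp1:1 pp2:1 pp3:1 pp4:1 pp5:1
Op 8: write(P2, v0, 106). refcount(pp5)=1 -> write in place. 6 ppages; refcounts: pp0:1 pp1:1 pp2:1 pp3:1 pp4:1 pp5:1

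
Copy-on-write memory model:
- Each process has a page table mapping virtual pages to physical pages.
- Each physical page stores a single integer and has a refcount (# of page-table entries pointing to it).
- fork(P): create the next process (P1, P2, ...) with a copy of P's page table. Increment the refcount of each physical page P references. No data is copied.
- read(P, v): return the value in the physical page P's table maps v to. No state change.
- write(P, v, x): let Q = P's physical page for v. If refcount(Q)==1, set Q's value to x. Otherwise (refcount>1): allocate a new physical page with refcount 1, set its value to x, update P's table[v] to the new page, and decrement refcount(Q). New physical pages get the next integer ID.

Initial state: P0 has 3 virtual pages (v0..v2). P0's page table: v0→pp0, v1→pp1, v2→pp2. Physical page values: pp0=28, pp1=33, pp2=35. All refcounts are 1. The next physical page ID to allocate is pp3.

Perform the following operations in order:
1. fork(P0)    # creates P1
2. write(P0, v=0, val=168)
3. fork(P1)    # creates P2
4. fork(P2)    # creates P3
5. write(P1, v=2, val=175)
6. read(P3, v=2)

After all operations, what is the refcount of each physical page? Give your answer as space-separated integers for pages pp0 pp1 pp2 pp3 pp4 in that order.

Answer: 3 4 3 1 1

Derivation:
Op 1: fork(P0) -> P1. 3 ppages; refcounts: pp0:2 pp1:2 pp2:2
Op 2: write(P0, v0, 168). refcount(pp0)=2>1 -> COPY to pp3. 4 ppages; refcounts: pp0:1 pp1:2 pp2:2 pp3:1
Op 3: fork(P1) -> P2. 4 ppages; refcounts: pp0:2 pp1:3 pp2:3 pp3:1
Op 4: fork(P2) -> P3. 4 ppages; refcounts: pp0:3 pp1:4 pp2:4 pp3:1
Op 5: write(P1, v2, 175). refcount(pp2)=4>1 -> COPY to pp4. 5 ppages; refcounts: pp0:3 pp1:4 pp2:3 pp3:1 pp4:1
Op 6: read(P3, v2) -> 35. No state change.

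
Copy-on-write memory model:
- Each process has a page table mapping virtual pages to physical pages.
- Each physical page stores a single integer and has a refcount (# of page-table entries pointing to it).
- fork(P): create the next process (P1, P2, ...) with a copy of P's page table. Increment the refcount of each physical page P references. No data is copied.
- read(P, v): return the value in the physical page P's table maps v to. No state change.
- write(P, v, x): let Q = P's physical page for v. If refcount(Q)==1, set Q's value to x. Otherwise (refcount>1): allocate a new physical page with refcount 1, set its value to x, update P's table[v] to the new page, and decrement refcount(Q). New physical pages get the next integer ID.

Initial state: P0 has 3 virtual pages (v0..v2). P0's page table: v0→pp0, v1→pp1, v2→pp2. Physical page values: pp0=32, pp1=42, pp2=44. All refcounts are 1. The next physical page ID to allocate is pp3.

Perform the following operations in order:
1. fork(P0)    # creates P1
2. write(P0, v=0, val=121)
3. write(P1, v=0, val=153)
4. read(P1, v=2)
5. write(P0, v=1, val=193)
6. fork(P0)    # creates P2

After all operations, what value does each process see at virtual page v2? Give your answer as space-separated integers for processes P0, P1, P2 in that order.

Op 1: fork(P0) -> P1. 3 ppages; refcounts: pp0:2 pp1:2 pp2:2
Op 2: write(P0, v0, 121). refcount(pp0)=2>1 -> COPY to pp3. 4 ppages; refcounts: pp0:1 pp1:2 pp2:2 pp3:1
Op 3: write(P1, v0, 153). refcount(pp0)=1 -> write in place. 4 ppages; refcounts: pp0:1 pp1:2 pp2:2 pp3:1
Op 4: read(P1, v2) -> 44. No state change.
Op 5: write(P0, v1, 193). refcount(pp1)=2>1 -> COPY to pp4. 5 ppages; refcounts: pp0:1 pp1:1 pp2:2 pp3:1 pp4:1
Op 6: fork(P0) -> P2. 5 ppages; refcounts: pp0:1 pp1:1 pp2:3 pp3:2 pp4:2
P0: v2 -> pp2 = 44
P1: v2 -> pp2 = 44
P2: v2 -> pp2 = 44

Answer: 44 44 44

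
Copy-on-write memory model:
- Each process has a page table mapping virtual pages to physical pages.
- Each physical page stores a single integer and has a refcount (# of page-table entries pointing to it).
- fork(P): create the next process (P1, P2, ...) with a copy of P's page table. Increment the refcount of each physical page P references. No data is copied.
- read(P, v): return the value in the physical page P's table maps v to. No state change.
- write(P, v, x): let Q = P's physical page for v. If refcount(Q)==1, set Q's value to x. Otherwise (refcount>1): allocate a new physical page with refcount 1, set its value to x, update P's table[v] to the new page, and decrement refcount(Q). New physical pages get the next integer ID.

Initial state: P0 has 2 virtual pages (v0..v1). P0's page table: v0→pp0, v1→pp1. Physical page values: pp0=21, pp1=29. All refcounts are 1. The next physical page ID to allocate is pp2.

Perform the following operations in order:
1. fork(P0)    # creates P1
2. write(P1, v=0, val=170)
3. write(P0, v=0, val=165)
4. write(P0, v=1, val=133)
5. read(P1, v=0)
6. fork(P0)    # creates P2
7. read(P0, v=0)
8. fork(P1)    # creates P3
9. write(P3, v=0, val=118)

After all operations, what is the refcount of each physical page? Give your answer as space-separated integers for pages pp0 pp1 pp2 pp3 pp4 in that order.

Answer: 2 2 1 2 1

Derivation:
Op 1: fork(P0) -> P1. 2 ppages; refcounts: pp0:2 pp1:2
Op 2: write(P1, v0, 170). refcount(pp0)=2>1 -> COPY to pp2. 3 ppages; refcounts: pp0:1 pp1:2 pp2:1
Op 3: write(P0, v0, 165). refcount(pp0)=1 -> write in place. 3 ppages; refcounts: pp0:1 pp1:2 pp2:1
Op 4: write(P0, v1, 133). refcount(pp1)=2>1 -> COPY to pp3. 4 ppages; refcounts: pp0:1 pp1:1 pp2:1 pp3:1
Op 5: read(P1, v0) -> 170. No state change.
Op 6: fork(P0) -> P2. 4 ppages; refcounts: pp0:2 pp1:1 pp2:1 pp3:2
Op 7: read(P0, v0) -> 165. No state change.
Op 8: fork(P1) -> P3. 4 ppages; refcounts: pp0:2 pp1:2 pp2:2 pp3:2
Op 9: write(P3, v0, 118). refcount(pp2)=2>1 -> COPY to pp4. 5 ppages; refcounts: pp0:2 pp1:2 pp2:1 pp3:2 pp4:1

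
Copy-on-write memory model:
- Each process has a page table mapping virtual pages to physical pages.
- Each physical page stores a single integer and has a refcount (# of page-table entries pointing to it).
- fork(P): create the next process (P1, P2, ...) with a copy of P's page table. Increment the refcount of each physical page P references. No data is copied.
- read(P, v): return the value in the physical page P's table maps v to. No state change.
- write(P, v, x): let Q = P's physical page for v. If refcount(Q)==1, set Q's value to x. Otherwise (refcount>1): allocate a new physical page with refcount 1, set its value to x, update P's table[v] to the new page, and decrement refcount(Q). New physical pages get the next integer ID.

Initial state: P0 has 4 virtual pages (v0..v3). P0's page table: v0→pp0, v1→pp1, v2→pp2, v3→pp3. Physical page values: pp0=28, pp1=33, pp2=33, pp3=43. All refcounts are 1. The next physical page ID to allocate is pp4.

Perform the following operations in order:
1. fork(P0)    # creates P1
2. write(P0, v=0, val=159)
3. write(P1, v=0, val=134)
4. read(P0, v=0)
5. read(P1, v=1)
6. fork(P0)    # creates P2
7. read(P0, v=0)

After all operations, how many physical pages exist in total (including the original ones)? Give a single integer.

Op 1: fork(P0) -> P1. 4 ppages; refcounts: pp0:2 pp1:2 pp2:2 pp3:2
Op 2: write(P0, v0, 159). refcount(pp0)=2>1 -> COPY to pp4. 5 ppages; refcounts: pp0:1 pp1:2 pp2:2 pp3:2 pp4:1
Op 3: write(P1, v0, 134). refcount(pp0)=1 -> write in place. 5 ppages; refcounts: pp0:1 pp1:2 pp2:2 pp3:2 pp4:1
Op 4: read(P0, v0) -> 159. No state change.
Op 5: read(P1, v1) -> 33. No state change.
Op 6: fork(P0) -> P2. 5 ppages; refcounts: pp0:1 pp1:3 pp2:3 pp3:3 pp4:2
Op 7: read(P0, v0) -> 159. No state change.

Answer: 5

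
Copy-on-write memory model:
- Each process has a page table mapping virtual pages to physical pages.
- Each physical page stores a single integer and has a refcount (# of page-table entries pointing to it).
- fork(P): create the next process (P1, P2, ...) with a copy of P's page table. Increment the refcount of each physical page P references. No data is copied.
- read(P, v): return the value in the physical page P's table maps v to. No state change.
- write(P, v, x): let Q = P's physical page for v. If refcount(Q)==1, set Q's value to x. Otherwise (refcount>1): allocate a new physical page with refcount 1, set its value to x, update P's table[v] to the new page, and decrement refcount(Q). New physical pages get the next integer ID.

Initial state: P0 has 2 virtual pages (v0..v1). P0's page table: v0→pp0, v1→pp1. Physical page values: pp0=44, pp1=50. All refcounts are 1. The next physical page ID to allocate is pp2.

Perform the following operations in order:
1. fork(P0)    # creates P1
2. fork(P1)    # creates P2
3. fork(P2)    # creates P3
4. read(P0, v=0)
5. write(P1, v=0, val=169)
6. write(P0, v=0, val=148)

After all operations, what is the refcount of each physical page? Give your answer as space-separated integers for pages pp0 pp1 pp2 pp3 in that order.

Answer: 2 4 1 1

Derivation:
Op 1: fork(P0) -> P1. 2 ppages; refcounts: pp0:2 pp1:2
Op 2: fork(P1) -> P2. 2 ppages; refcounts: pp0:3 pp1:3
Op 3: fork(P2) -> P3. 2 ppages; refcounts: pp0:4 pp1:4
Op 4: read(P0, v0) -> 44. No state change.
Op 5: write(P1, v0, 169). refcount(pp0)=4>1 -> COPY to pp2. 3 ppages; refcounts: pp0:3 pp1:4 pp2:1
Op 6: write(P0, v0, 148). refcount(pp0)=3>1 -> COPY to pp3. 4 ppages; refcounts: pp0:2 pp1:4 pp2:1 pp3:1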